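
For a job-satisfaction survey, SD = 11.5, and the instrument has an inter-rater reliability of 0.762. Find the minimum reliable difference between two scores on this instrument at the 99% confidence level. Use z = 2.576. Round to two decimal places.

The standard error of measurement is 11.500×√(1 − 0.762) ≃ 11.500×0.488 ≃ 5.610.
SE_diff = √2 × SEM ≃ 7.934
Smallest detectable difference = 2.576×7.934 ≃ 20.438

20.44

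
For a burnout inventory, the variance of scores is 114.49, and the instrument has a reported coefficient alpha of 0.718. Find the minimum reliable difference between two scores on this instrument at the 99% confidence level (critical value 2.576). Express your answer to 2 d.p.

SD = √114.49 = 10.700
The standard error of measurement is 10.700×√(1 − 0.718) ≃ 10.700×0.531 ≃ 5.682.
SE_diff = SEM × √2 ≃ 5.682 × 1.414 ≃ 8.036
Smallest detectable difference = 2.576×8.036 ≃ 20.700

20.70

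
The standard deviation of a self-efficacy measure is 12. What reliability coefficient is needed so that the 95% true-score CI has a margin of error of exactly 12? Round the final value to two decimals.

0.74

Required SEM = 12 / 1.96 ≈ 6.1224
r = 1 − (6.1224/12)² ≈ 1 − 0.2603 ≈ 0.7397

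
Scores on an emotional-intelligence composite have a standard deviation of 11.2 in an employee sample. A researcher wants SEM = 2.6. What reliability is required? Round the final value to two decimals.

0.95

r = 1 − (SEM / SD)² = 1 − (2.60000 / 11.2)² ≈ 1 − 0.05389 ≈ 0.94611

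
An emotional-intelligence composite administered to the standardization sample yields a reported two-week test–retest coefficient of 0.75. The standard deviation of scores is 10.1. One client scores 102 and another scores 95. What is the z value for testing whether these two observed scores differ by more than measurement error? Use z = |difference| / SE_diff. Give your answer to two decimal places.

0.98

SEM = 10.100 * √(1 − 0.750) = 10.100 * √0.250 ≈ 10.100 * 0.500 ≈ 5.050
Standard error of the difference = 5.050·√2 ≈ 7.142
z = 7 / 7.142 ≈ 0.980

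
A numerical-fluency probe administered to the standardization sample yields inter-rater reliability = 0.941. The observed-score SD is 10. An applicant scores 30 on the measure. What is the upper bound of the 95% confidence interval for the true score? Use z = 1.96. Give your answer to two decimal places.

SEM = 10.0000 · √(1 − 0.9410) = 10.0000 · √0.0590 ≈ 10.0000 · 0.2429 ≈ 2.4290
1.96 · SEM ≈ 4.7608
Upper bound: 30 + 4.7608 = 34.7608

34.76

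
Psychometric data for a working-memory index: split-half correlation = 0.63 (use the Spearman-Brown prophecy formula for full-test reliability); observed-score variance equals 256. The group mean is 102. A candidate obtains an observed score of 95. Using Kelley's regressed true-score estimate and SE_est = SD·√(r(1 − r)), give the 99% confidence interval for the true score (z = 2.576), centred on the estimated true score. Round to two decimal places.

[79.32, 113.85]

SD = √256 ≃ 16.00000
Spearman-Brown: r = 2(0.63) / (1 + 0.63) = 1.26000 / 1.63000 ≃ 0.77301
Estimated true score = 0.77301×95 + (1 − 0.77301)×102 ≃ 96.58896
SE_est = SD × √(r(1 − r)) = 16.00000 × √0.17547 ≃ 16.00000 × 0.41889 ≃ 6.70222
CI = 96.58896 ± 2.576 × 6.70222 → [79.32404, 113.85387]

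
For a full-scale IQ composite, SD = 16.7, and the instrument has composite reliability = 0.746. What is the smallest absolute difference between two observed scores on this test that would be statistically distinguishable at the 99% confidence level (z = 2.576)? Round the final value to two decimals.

30.66

SEM = 16.700 * √(1 − 0.746) = 16.700 * √0.254 ≃ 16.700 * 0.504 ≃ 8.417
SE_diff = √2 * SEM ≃ 11.903
Minimum reliable difference = 2.576 * SE_diff ≃ 2.576 * 11.903 ≃ 30.662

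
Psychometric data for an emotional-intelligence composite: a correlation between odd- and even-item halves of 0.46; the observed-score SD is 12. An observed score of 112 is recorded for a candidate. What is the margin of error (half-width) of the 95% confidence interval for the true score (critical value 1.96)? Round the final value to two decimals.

14.30

r_full = 2·0.46 / (1 + 0.46) ≈ 0.6301
The standard error of measurement is 12.0000·√(1 − 0.6301) ≈ 12.0000·0.6082 ≈ 7.2980.
1.96 · SEM ≈ 14.3040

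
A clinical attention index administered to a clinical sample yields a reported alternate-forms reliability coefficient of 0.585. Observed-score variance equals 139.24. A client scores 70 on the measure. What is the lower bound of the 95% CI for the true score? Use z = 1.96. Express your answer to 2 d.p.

55.10

SD = √139.24 ≈ 11.800
SEM = 11.800 · √(1 − 0.585) = 11.800 · √0.415 ≈ 11.800 · 0.644 ≈ 7.602
Margin = 1.96 · 7.602 ≈ 14.899
Lower bound: 70 − 14.899 = 55.101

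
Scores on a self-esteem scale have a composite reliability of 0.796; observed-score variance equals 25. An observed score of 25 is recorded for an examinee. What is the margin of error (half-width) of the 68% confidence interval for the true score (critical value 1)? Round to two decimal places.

SD = √25 ≈ 5.000
SEM = 5.000 * √(1 − 0.796) = 5.000 * √0.204 ≈ 5.000 * 0.452 ≈ 2.258
Half-width = 1*2.258 ≈ 2.258

2.26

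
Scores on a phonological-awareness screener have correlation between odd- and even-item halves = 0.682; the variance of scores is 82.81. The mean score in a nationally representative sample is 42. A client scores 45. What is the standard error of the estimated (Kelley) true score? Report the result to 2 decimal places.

3.56

SD = √82.81 = 9.1000
Spearman-Brown: r = 2(0.682) / (1 + 0.682) = 1.3640 / 1.6820 ≈ 0.8109
SE_est = 9.1000*√(0.8109*0.1891) ≈ 3.5632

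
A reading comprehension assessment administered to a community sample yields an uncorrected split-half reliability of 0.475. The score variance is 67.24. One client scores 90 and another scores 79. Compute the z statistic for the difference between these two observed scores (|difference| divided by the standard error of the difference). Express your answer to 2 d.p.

SD = √67.24 ≈ 8.200
Spearman-Brown: r = 2(0.475) / (1 + 0.475) = 0.950 / 1.475 ≈ 0.644
SEM = 8.200 * √(1 − 0.644) = 8.200 * √0.356 ≈ 8.200 * 0.597 ≈ 4.892
SE_diff = √2 * SEM ≈ 6.919
z = 11 / 6.919 ≈ 1.590

1.59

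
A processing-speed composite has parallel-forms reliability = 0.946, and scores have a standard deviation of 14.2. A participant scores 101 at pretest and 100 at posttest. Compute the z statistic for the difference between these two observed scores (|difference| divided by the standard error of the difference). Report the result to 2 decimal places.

SEM = 14.200·√(1 − 0.946) ≈ 3.300
SE_diff = √2 · SEM ≈ 4.667
z = 1 / 4.667 ≈ 0.214

0.21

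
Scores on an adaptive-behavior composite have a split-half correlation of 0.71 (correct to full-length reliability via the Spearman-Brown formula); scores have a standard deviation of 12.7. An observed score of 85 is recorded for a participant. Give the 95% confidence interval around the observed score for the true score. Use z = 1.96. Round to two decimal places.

[74.75, 95.25]

r_full = 2·0.71 / (1 + 0.71) ≈ 0.8304
SEM = 12.7000·√(1 − 0.8304) ≈ 5.2300
Margin = 1.96 · 5.2300 ≈ 10.2509
Interval: (74.7491, 95.2509)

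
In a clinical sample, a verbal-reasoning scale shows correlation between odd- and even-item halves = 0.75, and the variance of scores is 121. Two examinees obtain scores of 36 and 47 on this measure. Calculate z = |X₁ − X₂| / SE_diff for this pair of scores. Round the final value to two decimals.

1.87

σ = 121^(1/2) = 11.0000
Full-length reliability (Spearman-Brown) = 2(0.75)/(1+0.75) ≃ 0.8571
The standard error of measurement is 11.0000*√(1 − 0.8571) ≃ 11.0000*0.3780 ≃ 4.1576.
SE_diff = SEM * √2 ≃ 4.1576 * 1.4142 ≃ 5.8797
z = |36 − 47| / 5.8797 = 11 / 5.8797 ≃ 1.8708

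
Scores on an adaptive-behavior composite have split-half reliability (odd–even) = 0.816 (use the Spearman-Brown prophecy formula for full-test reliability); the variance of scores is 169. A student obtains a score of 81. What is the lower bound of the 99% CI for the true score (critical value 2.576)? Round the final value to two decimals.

70.34

σ = 169^(1/2) = 13.0000
Full-length reliability (Spearman-Brown) = 2(0.816)/(1+0.816) ≈ 0.8987
SEM = 13.0000·√(1 − 0.8987) ≈ 4.1380
Half-width = 2.576·4.1380 ≈ 10.6596
Lower limit = 81 − 10.6596 ≈ 70.3404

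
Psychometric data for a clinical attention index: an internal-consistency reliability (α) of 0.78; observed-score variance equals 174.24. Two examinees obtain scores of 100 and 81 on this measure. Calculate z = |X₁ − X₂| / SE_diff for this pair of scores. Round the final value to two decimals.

σ = 174.24^(1/2) = 13.2000
SEM = 13.2000 × √(1 − 0.7800) = 13.2000 × √0.2200 ≃ 13.2000 × 0.4690 ≃ 6.1913
SE_diff = SEM × √2 ≃ 6.1913 × 1.4142 ≃ 8.7559
z = 19 / 8.7559 ≃ 2.1700

2.17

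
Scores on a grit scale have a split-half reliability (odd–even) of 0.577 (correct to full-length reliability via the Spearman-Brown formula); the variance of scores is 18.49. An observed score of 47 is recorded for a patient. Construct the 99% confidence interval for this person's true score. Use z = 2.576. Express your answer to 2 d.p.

σ = 18.49^(1/2) = 4.3000
Spearman-Brown: r = 2(0.577) / (1 + 0.577) = 1.1540 / 1.5770 ≈ 0.7318
SEM = 4.3000×√(1 − 0.7318) ≈ 2.2270
Half-width = 2.576×2.2270 ≈ 5.7368
CI = 47 ± 5.7368 → [41.2632, 52.7368]

[41.26, 52.74]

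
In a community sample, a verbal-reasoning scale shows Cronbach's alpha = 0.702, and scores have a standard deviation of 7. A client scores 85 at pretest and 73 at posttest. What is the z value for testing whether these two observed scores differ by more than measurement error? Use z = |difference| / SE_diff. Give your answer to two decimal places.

SEM = 7.000*√(1 − 0.702) ≈ 3.821
Standard error of the difference = 3.821·√2 ≈ 5.404
z = |85 − 73| / 5.404 = 12 / 5.404 ≈ 2.221

2.22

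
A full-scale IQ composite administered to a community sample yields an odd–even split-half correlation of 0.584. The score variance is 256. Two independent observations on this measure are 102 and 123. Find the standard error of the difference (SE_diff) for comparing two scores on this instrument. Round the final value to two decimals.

11.60

SD = √256 = 16.0000
Spearman-Brown: r = 2(0.584) / (1 + 0.584) = 1.1680 / 1.5840 ≈ 0.7374
The standard error of measurement is 16.0000*√(1 − 0.7374) ≈ 16.0000*0.5125 ≈ 8.1995.
SE_diff = SEM * √2 ≈ 8.1995 * 1.4142 ≈ 11.5959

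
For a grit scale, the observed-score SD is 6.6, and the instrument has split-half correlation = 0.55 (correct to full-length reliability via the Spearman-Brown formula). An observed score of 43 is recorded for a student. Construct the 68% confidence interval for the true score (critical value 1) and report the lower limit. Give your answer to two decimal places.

39.44

r_full = 2·0.55 / (1 + 0.55) ≈ 0.70968
The standard error of measurement is 6.60000*√(1 − 0.70968) ≈ 6.60000*0.53882 ≈ 3.55618.
Half-width = 1*3.55618 ≈ 3.55618
Lower limit = 43 − 3.55618 ≈ 39.44382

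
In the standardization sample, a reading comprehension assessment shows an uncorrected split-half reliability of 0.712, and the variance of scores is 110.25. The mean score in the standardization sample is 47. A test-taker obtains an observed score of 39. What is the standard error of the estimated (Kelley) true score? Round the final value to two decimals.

SD = √110.25 = 10.50000
Full-length reliability (Spearman-Brown) = 2(0.712)/(1+0.712) ≃ 0.83178
SE_est = SD · √(r(1 − r)) = 10.50000 · √0.13992 ≃ 10.50000 · 0.37407 ≃ 3.92769

3.93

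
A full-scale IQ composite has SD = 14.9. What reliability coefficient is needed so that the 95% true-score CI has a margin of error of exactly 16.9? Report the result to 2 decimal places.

0.67

SEM needed = half-width / z = 16.9/1.96 ≈ 8.622
r = 1 − (8.622/14.9)² ≈ 1 − 0.335 ≈ 0.665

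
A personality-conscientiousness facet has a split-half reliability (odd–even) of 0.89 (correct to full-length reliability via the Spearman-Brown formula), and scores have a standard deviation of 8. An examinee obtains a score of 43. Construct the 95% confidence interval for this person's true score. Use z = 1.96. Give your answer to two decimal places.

Spearman-Brown: r = 2(0.89) / (1 + 0.89) = 1.78000 / 1.89000 ≈ 0.94180
SEM = 8.00000 * √(1 − 0.94180) = 8.00000 * √0.05820 ≈ 8.00000 * 0.24125 ≈ 1.92999
Half-width = 1.96*1.92999 ≈ 3.78278
95% CI: 43 ± 3.78278 = [39.21722, 46.78278]

[39.22, 46.78]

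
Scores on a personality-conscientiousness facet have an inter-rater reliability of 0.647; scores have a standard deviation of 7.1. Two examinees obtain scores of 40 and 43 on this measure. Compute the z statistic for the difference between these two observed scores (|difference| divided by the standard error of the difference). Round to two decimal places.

The standard error of measurement is 7.1000·√(1 − 0.6470) ≃ 7.1000·0.5941 ≃ 4.2184.
SE_diff = SEM · √2 ≃ 4.2184 · 1.4142 ≃ 5.9657
z = 3 / 5.9657 ≃ 0.5029

0.50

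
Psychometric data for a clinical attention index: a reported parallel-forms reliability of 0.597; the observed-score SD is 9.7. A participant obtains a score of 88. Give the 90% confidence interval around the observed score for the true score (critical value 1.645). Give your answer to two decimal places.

SEM = 9.7000 × √(1 − 0.5970) = 9.7000 × √0.4030 ≈ 9.7000 × 0.6348 ≈ 6.1578
Margin = 1.645 × 6.1578 ≈ 10.1296
90% CI: 88 ± 10.1296 = [77.8704, 98.1296]

[77.87, 98.13]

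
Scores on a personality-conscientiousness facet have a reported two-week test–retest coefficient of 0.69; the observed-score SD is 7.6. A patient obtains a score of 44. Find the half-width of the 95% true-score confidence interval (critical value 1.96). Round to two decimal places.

SEM = 7.600 * √(1 − 0.690) = 7.600 * √0.310 ≈ 7.600 * 0.557 ≈ 4.232
Half-width = 1.96*4.232 ≈ 8.294

8.29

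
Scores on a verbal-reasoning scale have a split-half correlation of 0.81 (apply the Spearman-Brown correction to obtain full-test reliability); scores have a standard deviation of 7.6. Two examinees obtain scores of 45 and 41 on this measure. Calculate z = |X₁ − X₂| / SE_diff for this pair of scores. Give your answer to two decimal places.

r_full = 2·0.81 / (1 + 0.81) ≃ 0.895
SEM = 7.600 · √(1 − 0.895) = 7.600 · √0.105 ≃ 7.600 · 0.324 ≃ 2.462
SE_diff = SEM · √2 ≃ 2.462 · 1.414 ≃ 3.482
z = 4 / 3.482 ≃ 1.149

1.15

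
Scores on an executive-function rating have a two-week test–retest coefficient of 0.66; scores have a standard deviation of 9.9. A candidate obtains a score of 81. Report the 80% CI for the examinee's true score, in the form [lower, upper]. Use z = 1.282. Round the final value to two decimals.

[73.60, 88.40]

SEM = 9.900*√(1 − 0.660) ≈ 5.773
Half-width = 1.282*5.773 ≈ 7.401
CI = 81 ± 7.401 → [73.599, 88.401]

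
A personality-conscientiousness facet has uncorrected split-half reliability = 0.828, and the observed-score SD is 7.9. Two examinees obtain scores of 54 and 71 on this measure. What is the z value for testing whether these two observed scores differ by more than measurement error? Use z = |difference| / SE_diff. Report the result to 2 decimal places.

Full-length reliability (Spearman-Brown) = 2(0.828)/(1+0.828) ≃ 0.9059
The standard error of measurement is 7.9000×√(1 − 0.9059) ≃ 7.9000×0.3067 ≃ 2.4233.
SE_diff = √2 × SEM ≃ 3.4270
z = |54 − 71| / 3.4270 = 17 / 3.4270 ≃ 4.9606

4.96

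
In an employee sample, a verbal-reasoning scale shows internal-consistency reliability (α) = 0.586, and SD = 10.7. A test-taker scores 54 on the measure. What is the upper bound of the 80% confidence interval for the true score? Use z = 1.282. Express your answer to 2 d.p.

62.83

SEM = 10.700 * √(1 − 0.586) = 10.700 * √0.414 ≈ 10.700 * 0.643 ≈ 6.885
1.282 * SEM ≈ 8.826
Upper bound: 54 + 8.826 = 62.826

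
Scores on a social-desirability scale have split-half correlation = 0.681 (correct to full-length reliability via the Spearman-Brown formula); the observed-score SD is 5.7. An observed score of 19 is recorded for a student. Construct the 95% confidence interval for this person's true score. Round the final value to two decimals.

r_full = 2·0.681 / (1 + 0.681) ≈ 0.8102
The standard error of measurement is 5.7000·√(1 − 0.8102) ≈ 5.7000·0.4356 ≈ 2.4831.
Half-width = 1.96·2.4831 ≈ 4.8668
95% CI: 19 ± 4.8668 = [14.1332, 23.8668]

[14.13, 23.87]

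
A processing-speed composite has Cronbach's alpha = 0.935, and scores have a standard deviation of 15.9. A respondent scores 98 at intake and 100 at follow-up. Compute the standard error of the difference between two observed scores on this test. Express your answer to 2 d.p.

5.73

SEM = 15.9000 × √(1 − 0.9350) = 15.9000 × √0.0650 ≈ 15.9000 × 0.2550 ≈ 4.0537
Standard error of the difference = 4.0537·√2 ≈ 5.7328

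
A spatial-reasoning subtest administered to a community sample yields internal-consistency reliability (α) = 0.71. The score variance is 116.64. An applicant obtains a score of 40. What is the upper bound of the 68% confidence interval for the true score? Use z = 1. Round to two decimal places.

σ = 116.64^(1/2) = 10.800
SEM = 10.800 × √(1 − 0.710) = 10.800 × √0.290 ≈ 10.800 × 0.539 ≈ 5.816
1 × SEM ≈ 5.816
Upper bound: 40 + 5.816 = 45.816

45.82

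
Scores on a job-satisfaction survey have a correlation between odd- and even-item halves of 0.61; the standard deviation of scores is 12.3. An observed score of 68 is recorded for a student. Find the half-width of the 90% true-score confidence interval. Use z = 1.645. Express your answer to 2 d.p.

Spearman-Brown: r = 2(0.61) / (1 + 0.61) = 1.2200 / 1.6100 ≈ 0.7578
SEM = 12.3000 · √(1 − 0.7578) = 12.3000 · √0.2422 ≈ 12.3000 · 0.4922 ≈ 6.0537
Margin = 1.645 · 6.0537 ≈ 9.9584

9.96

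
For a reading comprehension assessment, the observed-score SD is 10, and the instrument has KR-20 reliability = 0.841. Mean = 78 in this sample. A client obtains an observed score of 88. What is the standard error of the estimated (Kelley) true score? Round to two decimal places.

3.66

SE_est = 10.000·√(0.841·0.159) ≃ 3.657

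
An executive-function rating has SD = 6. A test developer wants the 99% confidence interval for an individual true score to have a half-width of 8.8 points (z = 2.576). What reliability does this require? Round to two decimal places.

SEM needed = half-width / z = 8.8/2.576 ≈ 3.4161
Required reliability = 1 − (SEM/SD)² = 1 − 0.3242 ≈ 0.6758

0.68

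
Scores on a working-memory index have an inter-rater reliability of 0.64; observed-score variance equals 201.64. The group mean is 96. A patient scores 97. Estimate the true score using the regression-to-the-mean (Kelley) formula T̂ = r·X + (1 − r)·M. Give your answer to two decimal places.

96.64

T̂ = r·X + (1 − r)·M = 0.640×97 + 0.360×96 = 62.080 + 34.560 ≈ 96.640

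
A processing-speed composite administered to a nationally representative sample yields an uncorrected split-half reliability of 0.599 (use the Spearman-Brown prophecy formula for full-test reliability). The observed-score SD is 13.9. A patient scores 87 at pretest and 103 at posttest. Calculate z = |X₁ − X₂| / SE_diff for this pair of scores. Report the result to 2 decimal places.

1.63

Spearman-Brown: r = 2(0.599) / (1 + 0.599) = 1.198 / 1.599 ≈ 0.749
The standard error of measurement is 13.900×√(1 − 0.749) ≈ 13.900×0.501 ≈ 6.961.
SE_diff = SEM × √2 ≈ 6.961 × 1.414 ≈ 9.844
z = 16 / 9.844 ≈ 1.625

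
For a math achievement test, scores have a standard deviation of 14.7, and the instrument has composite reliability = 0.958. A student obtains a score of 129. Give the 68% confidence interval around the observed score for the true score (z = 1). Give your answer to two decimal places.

SEM = 14.7000 * √(1 − 0.9580) = 14.7000 * √0.0420 ≈ 14.7000 * 0.2049 ≈ 3.0126
1 * SEM ≈ 3.0126
CI = 129 ± 3.0126 → [125.9874, 132.0126]

[125.99, 132.01]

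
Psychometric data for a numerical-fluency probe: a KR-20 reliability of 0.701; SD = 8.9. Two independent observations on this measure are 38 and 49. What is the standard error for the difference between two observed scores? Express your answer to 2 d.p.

6.88

SEM = 8.9000 * √(1 − 0.7010) = 8.9000 * √0.2990 ≈ 8.9000 * 0.5468 ≈ 4.8666
Standard error of the difference = 4.8666·√2 ≈ 6.8824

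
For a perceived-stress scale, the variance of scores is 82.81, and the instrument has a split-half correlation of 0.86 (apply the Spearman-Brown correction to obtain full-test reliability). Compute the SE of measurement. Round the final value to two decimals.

SD = √82.81 ≈ 9.10000
Spearman-Brown: r = 2(0.86) / (1 + 0.86) = 1.72000 / 1.86000 ≈ 0.92473
SEM = 9.10000 × √(1 − 0.92473) = 9.10000 × √0.07527 ≈ 9.10000 × 0.27435 ≈ 2.49660

2.50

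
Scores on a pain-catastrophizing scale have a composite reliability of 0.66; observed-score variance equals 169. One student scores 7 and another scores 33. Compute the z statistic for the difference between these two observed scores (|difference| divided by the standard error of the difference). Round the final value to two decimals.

2.43

σ = 169^(1/2) = 13.00000
SEM = 13.00000×√(1 − 0.66000) ≈ 7.58024
SE_diff = SEM × √2 ≈ 7.58024 × 1.41421 ≈ 10.72007
z = |7 − 33| / 10.72007 = 26 / 10.72007 ≈ 2.42536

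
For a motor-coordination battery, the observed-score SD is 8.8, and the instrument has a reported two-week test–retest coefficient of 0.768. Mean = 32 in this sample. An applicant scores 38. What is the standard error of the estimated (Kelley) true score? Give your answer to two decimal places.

SE_est = 8.8000·√(0.7680·0.2320) ≈ 3.7146

3.71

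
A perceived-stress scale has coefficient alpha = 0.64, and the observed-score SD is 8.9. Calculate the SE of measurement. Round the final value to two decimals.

5.34

SEM = 8.900 × √(1 − 0.640) = 8.900 × √0.360 ≃ 8.900 × 0.600 ≃ 5.340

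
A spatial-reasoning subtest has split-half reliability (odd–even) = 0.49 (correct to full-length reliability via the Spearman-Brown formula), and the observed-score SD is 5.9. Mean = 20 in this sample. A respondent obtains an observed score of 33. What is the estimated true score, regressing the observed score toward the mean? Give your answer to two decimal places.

28.55

r_full = 2·0.49 / (1 + 0.49) ≃ 0.6577
T̂ = 0.6577(33) + 0.3423(20) ≃ 28.5503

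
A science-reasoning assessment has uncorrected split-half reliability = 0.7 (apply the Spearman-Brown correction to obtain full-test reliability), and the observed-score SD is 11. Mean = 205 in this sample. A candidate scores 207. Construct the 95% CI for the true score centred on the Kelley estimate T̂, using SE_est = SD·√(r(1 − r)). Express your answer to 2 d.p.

Spearman-Brown: r = 2(0.7) / (1 + 0.7) = 1.4000 / 1.7000 ≈ 0.8235
T̂ = 0.8235(207) + 0.1765(205) ≈ 206.6471
SE_est = SD · √(r(1 − r)) = 11.0000 · √0.1453 ≈ 11.0000 · 0.3812 ≈ 4.1934
CI = 206.6471 ± 1.96 · 4.1934 → [198.4280, 214.8662]

[198.43, 214.87]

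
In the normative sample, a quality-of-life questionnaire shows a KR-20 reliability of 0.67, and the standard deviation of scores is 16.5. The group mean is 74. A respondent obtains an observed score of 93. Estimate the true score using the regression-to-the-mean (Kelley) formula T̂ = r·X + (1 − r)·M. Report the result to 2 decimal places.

Estimated true score = 0.6700×93 + (1 − 0.6700)×74 ≈ 86.7300

86.73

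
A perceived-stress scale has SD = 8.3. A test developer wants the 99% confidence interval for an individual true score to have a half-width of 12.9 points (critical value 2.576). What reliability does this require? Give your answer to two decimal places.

SEM needed = half-width / z = 12.9/2.576 ≈ 5.0078
r = 1 − (SEM / SD)² = 1 − (5.0078 / 8.3)² ≈ 1 − 0.3640 ≈ 0.6360

0.64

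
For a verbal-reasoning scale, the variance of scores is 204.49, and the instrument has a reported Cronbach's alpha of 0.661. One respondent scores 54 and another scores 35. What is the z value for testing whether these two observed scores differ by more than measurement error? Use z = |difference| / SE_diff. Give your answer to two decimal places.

SD = √204.49 = 14.30000
SEM = 14.30000*√(1 − 0.66100) ≃ 8.32599
SE_diff = SEM * √2 ≃ 8.32599 * 1.41421 ≃ 11.77473
z = |54 − 35| / 11.77473 = 19 / 11.77473 ≃ 1.61363

1.61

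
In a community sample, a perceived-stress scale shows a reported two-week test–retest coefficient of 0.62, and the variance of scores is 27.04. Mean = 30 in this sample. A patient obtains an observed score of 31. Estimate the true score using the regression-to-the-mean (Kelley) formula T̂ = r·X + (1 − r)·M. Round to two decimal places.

T̂ = 0.6200(31) + 0.3800(30) ≈ 30.6200

30.62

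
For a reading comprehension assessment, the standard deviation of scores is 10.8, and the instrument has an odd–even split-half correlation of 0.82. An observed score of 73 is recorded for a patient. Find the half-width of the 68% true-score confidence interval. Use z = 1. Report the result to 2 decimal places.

3.40

Spearman-Brown: r = 2(0.82) / (1 + 0.82) = 1.6400 / 1.8200 ≈ 0.9011
The standard error of measurement is 10.8000*√(1 − 0.9011) ≈ 10.8000*0.3145 ≈ 3.3964.
Margin = 1 * 3.3964 ≈ 3.3964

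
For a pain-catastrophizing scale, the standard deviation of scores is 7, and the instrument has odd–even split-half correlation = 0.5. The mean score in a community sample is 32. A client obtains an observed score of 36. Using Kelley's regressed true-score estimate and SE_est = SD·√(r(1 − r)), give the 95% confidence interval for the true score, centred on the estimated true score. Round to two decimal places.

Spearman-Brown: r = 2(0.5) / (1 + 0.5) = 1.0000 / 1.5000 ≈ 0.6667
Estimated true score = 0.6667·36 + (1 − 0.6667)·32 ≈ 34.6667
SE_est = SD · √(r(1 − r)) = 7.0000 · √0.2222 ≈ 7.0000 · 0.4714 ≈ 3.2998
95% CI: 34.6667 ± 6.4677 ≈ (28.1990, 41.1343)

[28.20, 41.13]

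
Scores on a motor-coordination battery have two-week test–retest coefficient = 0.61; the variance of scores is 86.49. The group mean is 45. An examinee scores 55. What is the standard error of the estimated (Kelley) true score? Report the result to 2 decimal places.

SD = √86.49 ≈ 9.300
SE_est = SD * √(r(1 − r)) = 9.300 * √0.238 ≈ 9.300 * 0.488 ≈ 4.536

4.54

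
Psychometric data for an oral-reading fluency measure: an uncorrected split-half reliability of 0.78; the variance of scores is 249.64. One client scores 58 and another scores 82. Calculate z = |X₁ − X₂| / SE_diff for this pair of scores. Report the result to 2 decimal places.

3.06

SD = √249.64 ≈ 15.800
r_full = 2·0.78 / (1 + 0.78) ≈ 0.876
The standard error of measurement is 15.800×√(1 − 0.876) ≈ 15.800×0.352 ≈ 5.555.
SE_diff = √2 × SEM ≈ 7.855
z = |58 − 82| / 7.855 = 24 / 7.855 ≈ 3.055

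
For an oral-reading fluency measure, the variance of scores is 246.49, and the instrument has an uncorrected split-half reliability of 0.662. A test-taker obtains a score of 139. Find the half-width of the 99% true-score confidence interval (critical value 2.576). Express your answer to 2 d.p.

σ = 246.49^(1/2) = 15.7000
Spearman-Brown: r = 2(0.662) / (1 + 0.662) = 1.3240 / 1.6620 ≈ 0.7966
SEM = 15.7000 × √(1 − 0.7966) = 15.7000 × √0.2034 ≈ 15.7000 × 0.4510 ≈ 7.0802
Half-width = 2.576×7.0802 ≈ 18.2385

18.24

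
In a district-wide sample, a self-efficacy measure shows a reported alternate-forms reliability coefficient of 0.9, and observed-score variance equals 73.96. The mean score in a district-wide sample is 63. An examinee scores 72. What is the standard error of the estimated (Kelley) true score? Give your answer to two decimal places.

SD = √73.96 = 8.600
SE_est = 8.600·√[r(1 − r)] ≃ 2.580

2.58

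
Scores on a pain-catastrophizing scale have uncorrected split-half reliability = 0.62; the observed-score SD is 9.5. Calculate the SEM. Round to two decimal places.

Full-length reliability (Spearman-Brown) = 2(0.62)/(1+0.62) ≃ 0.7654
SEM = 9.5000×√(1 − 0.7654) ≃ 4.6011

4.60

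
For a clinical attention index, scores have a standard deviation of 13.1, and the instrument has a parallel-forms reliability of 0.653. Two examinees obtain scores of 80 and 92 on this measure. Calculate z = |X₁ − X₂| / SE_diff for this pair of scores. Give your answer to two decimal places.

The standard error of measurement is 13.100·√(1 − 0.653) ≈ 13.100·0.589 ≈ 7.717.
SE_diff = √2 · SEM ≈ 10.913
z = |80 − 92| / 10.913 = 12 / 10.913 ≈ 1.100

1.10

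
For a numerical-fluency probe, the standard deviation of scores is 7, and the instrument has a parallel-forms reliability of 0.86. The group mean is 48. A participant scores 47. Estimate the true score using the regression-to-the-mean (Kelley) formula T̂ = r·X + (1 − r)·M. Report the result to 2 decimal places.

47.14

Estimated true score = 0.86000·47 + (1 − 0.86000)·48 ≈ 47.14000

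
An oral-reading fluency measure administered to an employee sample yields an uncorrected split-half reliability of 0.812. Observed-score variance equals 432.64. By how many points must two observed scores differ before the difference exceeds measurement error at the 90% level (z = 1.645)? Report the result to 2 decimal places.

15.59

SD = √432.64 = 20.800
r_full = 2·0.812 / (1 + 0.812) ≈ 0.896
The standard error of measurement is 20.800*√(1 − 0.896) ≈ 20.800*0.322 ≈ 6.700.
Standard error of the difference = 6.700·√2 ≈ 9.475
Minimum reliable difference = 1.645 * SE_diff ≈ 1.645 * 9.475 ≈ 15.586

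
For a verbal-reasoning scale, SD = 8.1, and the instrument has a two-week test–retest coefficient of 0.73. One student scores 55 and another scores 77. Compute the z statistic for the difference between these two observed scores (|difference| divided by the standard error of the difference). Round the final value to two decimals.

3.70

SEM = 8.1000 * √(1 − 0.7300) = 8.1000 * √0.2700 ≃ 8.1000 * 0.5196 ≃ 4.2089
Standard error of the difference = 4.2089·√2 ≃ 5.9523
z = |55 − 77| / 5.9523 = 22 / 5.9523 ≃ 3.6961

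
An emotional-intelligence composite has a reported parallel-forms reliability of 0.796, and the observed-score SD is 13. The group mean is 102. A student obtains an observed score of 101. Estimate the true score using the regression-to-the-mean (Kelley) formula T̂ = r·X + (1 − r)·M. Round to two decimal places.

Estimated true score = 0.796·101 + (1 − 0.796)·102 ≈ 101.204

101.20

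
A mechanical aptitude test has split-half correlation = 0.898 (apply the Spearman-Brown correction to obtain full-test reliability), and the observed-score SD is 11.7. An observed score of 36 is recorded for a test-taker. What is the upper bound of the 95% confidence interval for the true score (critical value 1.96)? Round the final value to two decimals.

r_full = 2·0.898 / (1 + 0.898) ≈ 0.946
SEM = 11.700 × √(1 − 0.946) = 11.700 × √0.054 ≈ 11.700 × 0.232 ≈ 2.712
1.96 × SEM ≈ 5.316
Upper limit = 36 + 5.316 ≈ 41.316

41.32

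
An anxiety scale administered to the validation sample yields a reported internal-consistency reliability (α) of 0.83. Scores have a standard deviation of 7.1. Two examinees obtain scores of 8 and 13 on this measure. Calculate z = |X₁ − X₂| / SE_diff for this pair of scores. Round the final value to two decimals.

SEM = 7.10000 * √(1 − 0.83000) = 7.10000 * √0.17000 ≈ 7.10000 * 0.41231 ≈ 2.92740
Standard error of the difference = 2.92740·√2 ≈ 4.13998
z = 5 / 4.13998 ≈ 1.20774

1.21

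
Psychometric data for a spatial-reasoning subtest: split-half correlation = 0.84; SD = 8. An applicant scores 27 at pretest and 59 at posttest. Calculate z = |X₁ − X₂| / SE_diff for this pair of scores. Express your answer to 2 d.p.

Full-length reliability (Spearman-Brown) = 2(0.84)/(1+0.84) ≃ 0.9130
SEM = 8.0000 * √(1 − 0.9130) = 8.0000 * √0.0870 ≃ 8.0000 * 0.2949 ≃ 2.3591
SE_diff = √2 * SEM ≃ 3.3362
z = |27 − 59| / 3.3362 = 32 / 3.3362 ≃ 9.5917

9.59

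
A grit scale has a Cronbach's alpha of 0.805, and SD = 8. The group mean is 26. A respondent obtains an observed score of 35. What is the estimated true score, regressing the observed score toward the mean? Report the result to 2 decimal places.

33.25

Estimated true score = 0.805×35 + (1 − 0.805)×26 ≃ 33.245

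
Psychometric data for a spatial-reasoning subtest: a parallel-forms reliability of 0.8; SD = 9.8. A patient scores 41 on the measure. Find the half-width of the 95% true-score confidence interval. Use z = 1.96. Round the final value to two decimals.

8.59

SEM = 9.800 · √(1 − 0.800) = 9.800 · √0.200 ≈ 9.800 · 0.447 ≈ 4.383
Half-width = 1.96·4.383 ≈ 8.590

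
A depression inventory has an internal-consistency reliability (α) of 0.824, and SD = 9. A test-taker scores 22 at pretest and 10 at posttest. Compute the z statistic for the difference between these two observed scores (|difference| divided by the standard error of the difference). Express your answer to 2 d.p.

SEM = 9.0000×√(1 − 0.8240) ≈ 3.7757
SE_diff = √2 × SEM ≈ 5.3397
z = |22 − 10| / 5.3397 = 12 / 5.3397 ≈ 2.2473

2.25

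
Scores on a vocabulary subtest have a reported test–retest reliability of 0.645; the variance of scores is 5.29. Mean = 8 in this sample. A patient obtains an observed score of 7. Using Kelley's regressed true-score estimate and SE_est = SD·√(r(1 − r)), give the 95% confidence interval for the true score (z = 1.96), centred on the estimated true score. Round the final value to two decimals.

SD = √5.29 = 2.300
T̂ = r·X + (1 − r)·M = 0.645·7 + 0.355·8 = 4.515 + 2.840 ≈ 7.355
SE_est = SD · √(r(1 − r)) = 2.300 · √0.229 ≈ 2.300 · 0.479 ≈ 1.101
95% CI: 7.355 ± 2.157 ≈ (5.198, 9.512)

[5.20, 9.51]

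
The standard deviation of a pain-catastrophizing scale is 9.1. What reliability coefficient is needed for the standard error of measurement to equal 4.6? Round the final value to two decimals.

0.74

r = 1 − (4.6000/9.1)² ≈ 1 − 0.2555 ≈ 0.7445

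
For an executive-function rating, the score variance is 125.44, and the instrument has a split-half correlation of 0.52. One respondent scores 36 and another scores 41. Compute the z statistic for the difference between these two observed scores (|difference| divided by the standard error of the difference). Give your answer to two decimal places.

σ = 125.44^(1/2) = 11.20000
Full-length reliability (Spearman-Brown) = 2(0.52)/(1+0.52) ≈ 0.68421
SEM = 11.20000 × √(1 − 0.68421) = 11.20000 × √0.31579 ≈ 11.20000 × 0.56195 ≈ 6.29386
SE_diff = √2 × SEM ≈ 8.90086
z = |36 − 41| / 8.90086 = 5 / 8.90086 ≈ 0.56174

0.56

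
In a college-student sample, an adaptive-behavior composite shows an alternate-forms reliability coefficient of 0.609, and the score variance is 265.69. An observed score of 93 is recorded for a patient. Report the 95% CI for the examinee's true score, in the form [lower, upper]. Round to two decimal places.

[73.02, 112.98]

SD = √265.69 = 16.300
SEM = 16.300·√(1 − 0.609) ≈ 10.192
Margin = 1.96 · 10.192 ≈ 19.977
CI = 93 ± 19.977 → [73.023, 112.977]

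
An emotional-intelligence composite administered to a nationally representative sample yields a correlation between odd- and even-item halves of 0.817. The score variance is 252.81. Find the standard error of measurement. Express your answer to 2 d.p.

SD = √252.81 = 15.900
Spearman-Brown: r = 2(0.817) / (1 + 0.817) = 1.634 / 1.817 ≈ 0.899
SEM = 15.900×√(1 − 0.899) ≈ 5.046

5.05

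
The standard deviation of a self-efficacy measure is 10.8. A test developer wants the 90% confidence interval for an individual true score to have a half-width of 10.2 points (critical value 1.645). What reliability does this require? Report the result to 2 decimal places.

Required SEM = 10.2 / 1.645 ≃ 6.201
r = 1 − (SEM / SD)² = 1 − (6.201 / 10.8)² ≃ 1 − 0.330 ≃ 0.670

0.67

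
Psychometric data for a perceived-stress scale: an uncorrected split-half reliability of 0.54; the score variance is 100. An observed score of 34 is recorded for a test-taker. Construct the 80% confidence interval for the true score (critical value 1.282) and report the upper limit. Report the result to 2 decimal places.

41.01

σ = 100^(1/2) = 10.0000
r_full = 2·0.54 / (1 + 0.54) ≈ 0.7013
SEM = 10.0000 · √(1 − 0.7013) = 10.0000 · √0.2987 ≈ 10.0000 · 0.5465 ≈ 5.4654
1.282 · SEM ≈ 7.0066
Upper limit = 34 + 7.0066 ≈ 41.0066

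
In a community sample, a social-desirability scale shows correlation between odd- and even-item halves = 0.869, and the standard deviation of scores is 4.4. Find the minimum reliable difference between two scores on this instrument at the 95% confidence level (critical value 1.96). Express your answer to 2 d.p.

3.23

r_full = 2·0.869 / (1 + 0.869) ≈ 0.92991
SEM = 4.40000 * √(1 − 0.92991) = 4.40000 * √0.07009 ≈ 4.40000 * 0.26475 ≈ 1.16489
Standard error of the difference = 1.16489·√2 ≈ 1.64740
Smallest detectable difference = 1.96*1.64740 ≈ 3.22890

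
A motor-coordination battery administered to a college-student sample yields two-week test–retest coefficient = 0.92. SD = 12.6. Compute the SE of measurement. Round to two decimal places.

SEM = 12.600*√(1 − 0.920) ≈ 3.564

3.56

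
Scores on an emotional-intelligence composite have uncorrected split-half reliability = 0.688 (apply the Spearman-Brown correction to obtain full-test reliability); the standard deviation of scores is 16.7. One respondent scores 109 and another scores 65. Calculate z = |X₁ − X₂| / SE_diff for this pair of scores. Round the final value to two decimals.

Full-length reliability (Spearman-Brown) = 2(0.688)/(1+0.688) ≈ 0.815
SEM = 16.700 · √(1 − 0.815) = 16.700 · √0.185 ≈ 16.700 · 0.430 ≈ 7.180
Standard error of the difference = 7.180·√2 ≈ 10.154
z = |109 − 65| / 10.154 = 44 / 10.154 ≈ 4.333

4.33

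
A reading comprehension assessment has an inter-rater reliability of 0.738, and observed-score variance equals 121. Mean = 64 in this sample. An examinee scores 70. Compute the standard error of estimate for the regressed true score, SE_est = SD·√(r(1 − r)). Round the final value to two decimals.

4.84

SD = √121 ≈ 11.000
SE_est = SD · √(r(1 − r)) = 11.000 · √0.193 ≈ 11.000 · 0.440 ≈ 4.837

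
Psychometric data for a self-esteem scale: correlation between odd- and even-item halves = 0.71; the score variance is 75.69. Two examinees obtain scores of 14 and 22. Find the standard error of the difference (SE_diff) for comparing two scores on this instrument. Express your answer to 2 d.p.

5.07

SD = √75.69 = 8.70000
Full-length reliability (Spearman-Brown) = 2(0.71)/(1+0.71) ≃ 0.83041
SEM = 8.70000 × √(1 − 0.83041) = 8.70000 × √0.16959 ≃ 8.70000 × 0.41181 ≃ 3.58278
SE_diff = SEM × √2 ≃ 3.58278 × 1.41421 ≃ 5.06682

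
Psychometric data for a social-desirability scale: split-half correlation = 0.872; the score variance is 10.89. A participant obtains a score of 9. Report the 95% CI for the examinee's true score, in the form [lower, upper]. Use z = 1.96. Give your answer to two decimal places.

[7.31, 10.69]

σ = 10.89^(1/2) = 3.30000
r_full = 2·0.872 / (1 + 0.872) ≈ 0.93162
SEM = 3.30000×√(1 − 0.93162) ≈ 0.86291
1.96 × SEM ≈ 1.69131
CI = 9 ± 1.69131 → [7.30869, 10.69131]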